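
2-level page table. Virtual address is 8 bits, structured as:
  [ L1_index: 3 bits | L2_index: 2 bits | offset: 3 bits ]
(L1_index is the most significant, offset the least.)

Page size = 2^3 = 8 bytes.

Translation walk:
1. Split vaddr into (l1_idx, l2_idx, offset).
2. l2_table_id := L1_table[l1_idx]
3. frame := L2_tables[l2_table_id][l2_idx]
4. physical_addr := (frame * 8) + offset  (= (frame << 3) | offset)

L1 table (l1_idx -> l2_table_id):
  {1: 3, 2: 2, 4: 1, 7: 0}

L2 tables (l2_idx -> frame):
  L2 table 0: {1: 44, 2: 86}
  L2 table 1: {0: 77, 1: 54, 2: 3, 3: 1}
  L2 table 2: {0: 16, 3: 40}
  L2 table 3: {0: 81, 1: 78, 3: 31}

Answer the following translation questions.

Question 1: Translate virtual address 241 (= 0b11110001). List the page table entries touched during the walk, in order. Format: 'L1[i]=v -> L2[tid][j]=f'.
Answer: L1[7]=0 -> L2[0][2]=86

Derivation:
vaddr = 241 = 0b11110001
Split: l1_idx=7, l2_idx=2, offset=1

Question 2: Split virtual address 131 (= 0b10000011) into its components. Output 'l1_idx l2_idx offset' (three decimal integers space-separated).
vaddr = 131 = 0b10000011
  top 3 bits -> l1_idx = 4
  next 2 bits -> l2_idx = 0
  bottom 3 bits -> offset = 3

Answer: 4 0 3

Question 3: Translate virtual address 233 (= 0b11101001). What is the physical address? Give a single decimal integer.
Answer: 353

Derivation:
vaddr = 233 = 0b11101001
Split: l1_idx=7, l2_idx=1, offset=1
L1[7] = 0
L2[0][1] = 44
paddr = 44 * 8 + 1 = 353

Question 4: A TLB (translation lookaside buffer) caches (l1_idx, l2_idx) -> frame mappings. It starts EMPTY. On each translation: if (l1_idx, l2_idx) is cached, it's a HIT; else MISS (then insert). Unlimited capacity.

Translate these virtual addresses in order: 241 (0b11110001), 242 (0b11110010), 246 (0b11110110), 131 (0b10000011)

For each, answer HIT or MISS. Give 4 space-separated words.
Answer: MISS HIT HIT MISS

Derivation:
vaddr=241: (7,2) not in TLB -> MISS, insert
vaddr=242: (7,2) in TLB -> HIT
vaddr=246: (7,2) in TLB -> HIT
vaddr=131: (4,0) not in TLB -> MISS, insert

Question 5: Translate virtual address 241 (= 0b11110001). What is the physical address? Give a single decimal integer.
vaddr = 241 = 0b11110001
Split: l1_idx=7, l2_idx=2, offset=1
L1[7] = 0
L2[0][2] = 86
paddr = 86 * 8 + 1 = 689

Answer: 689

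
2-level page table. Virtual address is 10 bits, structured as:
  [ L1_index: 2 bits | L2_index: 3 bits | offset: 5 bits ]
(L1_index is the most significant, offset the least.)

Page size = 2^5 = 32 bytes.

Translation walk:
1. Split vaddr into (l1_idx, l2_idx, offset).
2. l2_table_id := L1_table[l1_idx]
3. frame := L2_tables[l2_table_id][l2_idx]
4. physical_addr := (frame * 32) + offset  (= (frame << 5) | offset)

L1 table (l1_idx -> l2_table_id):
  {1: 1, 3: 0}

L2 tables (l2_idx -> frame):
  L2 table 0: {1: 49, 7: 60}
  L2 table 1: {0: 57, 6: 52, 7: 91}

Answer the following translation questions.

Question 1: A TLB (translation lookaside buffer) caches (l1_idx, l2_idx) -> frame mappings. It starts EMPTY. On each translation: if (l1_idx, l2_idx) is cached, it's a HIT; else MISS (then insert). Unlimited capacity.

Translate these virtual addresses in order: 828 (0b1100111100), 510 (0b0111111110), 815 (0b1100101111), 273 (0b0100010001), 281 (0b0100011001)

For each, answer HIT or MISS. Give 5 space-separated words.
Answer: MISS MISS HIT MISS HIT

Derivation:
vaddr=828: (3,1) not in TLB -> MISS, insert
vaddr=510: (1,7) not in TLB -> MISS, insert
vaddr=815: (3,1) in TLB -> HIT
vaddr=273: (1,0) not in TLB -> MISS, insert
vaddr=281: (1,0) in TLB -> HIT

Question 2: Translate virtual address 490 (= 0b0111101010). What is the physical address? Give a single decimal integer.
Answer: 2922

Derivation:
vaddr = 490 = 0b0111101010
Split: l1_idx=1, l2_idx=7, offset=10
L1[1] = 1
L2[1][7] = 91
paddr = 91 * 32 + 10 = 2922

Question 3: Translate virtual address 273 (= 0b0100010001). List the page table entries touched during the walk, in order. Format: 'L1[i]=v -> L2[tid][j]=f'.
vaddr = 273 = 0b0100010001
Split: l1_idx=1, l2_idx=0, offset=17

Answer: L1[1]=1 -> L2[1][0]=57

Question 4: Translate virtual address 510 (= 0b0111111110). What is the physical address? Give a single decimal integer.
vaddr = 510 = 0b0111111110
Split: l1_idx=1, l2_idx=7, offset=30
L1[1] = 1
L2[1][7] = 91
paddr = 91 * 32 + 30 = 2942

Answer: 2942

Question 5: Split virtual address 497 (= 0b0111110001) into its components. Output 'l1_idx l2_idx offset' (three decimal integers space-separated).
vaddr = 497 = 0b0111110001
  top 2 bits -> l1_idx = 1
  next 3 bits -> l2_idx = 7
  bottom 5 bits -> offset = 17

Answer: 1 7 17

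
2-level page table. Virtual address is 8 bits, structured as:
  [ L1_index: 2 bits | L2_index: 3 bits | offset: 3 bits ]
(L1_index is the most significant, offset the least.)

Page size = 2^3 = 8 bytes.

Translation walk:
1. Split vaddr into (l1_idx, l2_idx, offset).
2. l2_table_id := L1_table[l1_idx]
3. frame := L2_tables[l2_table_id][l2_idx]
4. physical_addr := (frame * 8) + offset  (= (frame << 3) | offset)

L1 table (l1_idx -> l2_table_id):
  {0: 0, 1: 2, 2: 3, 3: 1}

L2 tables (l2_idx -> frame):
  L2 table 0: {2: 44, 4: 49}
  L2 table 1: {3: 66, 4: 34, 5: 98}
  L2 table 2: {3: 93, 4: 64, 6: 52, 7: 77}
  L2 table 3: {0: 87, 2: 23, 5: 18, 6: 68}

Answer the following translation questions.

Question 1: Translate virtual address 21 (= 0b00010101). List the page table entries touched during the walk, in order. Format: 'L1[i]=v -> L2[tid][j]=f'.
Answer: L1[0]=0 -> L2[0][2]=44

Derivation:
vaddr = 21 = 0b00010101
Split: l1_idx=0, l2_idx=2, offset=5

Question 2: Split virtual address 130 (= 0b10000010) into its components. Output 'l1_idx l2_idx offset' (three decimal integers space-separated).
Answer: 2 0 2

Derivation:
vaddr = 130 = 0b10000010
  top 2 bits -> l1_idx = 2
  next 3 bits -> l2_idx = 0
  bottom 3 bits -> offset = 2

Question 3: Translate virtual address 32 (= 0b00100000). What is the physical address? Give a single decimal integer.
Answer: 392

Derivation:
vaddr = 32 = 0b00100000
Split: l1_idx=0, l2_idx=4, offset=0
L1[0] = 0
L2[0][4] = 49
paddr = 49 * 8 + 0 = 392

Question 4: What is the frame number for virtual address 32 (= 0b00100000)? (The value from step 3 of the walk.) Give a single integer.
vaddr = 32: l1_idx=0, l2_idx=4
L1[0] = 0; L2[0][4] = 49

Answer: 49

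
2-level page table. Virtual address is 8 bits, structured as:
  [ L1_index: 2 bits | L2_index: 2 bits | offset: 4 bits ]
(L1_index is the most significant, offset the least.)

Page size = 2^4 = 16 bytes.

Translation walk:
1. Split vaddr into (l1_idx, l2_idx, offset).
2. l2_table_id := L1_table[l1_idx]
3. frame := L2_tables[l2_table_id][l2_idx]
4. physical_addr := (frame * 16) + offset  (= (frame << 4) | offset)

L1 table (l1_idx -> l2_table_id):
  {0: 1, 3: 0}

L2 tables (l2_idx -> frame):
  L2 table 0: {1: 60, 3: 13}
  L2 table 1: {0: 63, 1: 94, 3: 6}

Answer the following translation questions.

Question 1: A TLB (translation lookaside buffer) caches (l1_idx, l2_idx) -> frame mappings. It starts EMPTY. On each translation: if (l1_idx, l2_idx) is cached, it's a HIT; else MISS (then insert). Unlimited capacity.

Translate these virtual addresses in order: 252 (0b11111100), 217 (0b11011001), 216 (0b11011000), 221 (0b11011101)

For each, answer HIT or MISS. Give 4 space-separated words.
vaddr=252: (3,3) not in TLB -> MISS, insert
vaddr=217: (3,1) not in TLB -> MISS, insert
vaddr=216: (3,1) in TLB -> HIT
vaddr=221: (3,1) in TLB -> HIT

Answer: MISS MISS HIT HIT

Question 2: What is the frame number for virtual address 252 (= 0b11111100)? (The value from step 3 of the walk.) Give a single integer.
vaddr = 252: l1_idx=3, l2_idx=3
L1[3] = 0; L2[0][3] = 13

Answer: 13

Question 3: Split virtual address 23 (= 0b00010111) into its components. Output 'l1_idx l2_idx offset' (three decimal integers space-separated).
vaddr = 23 = 0b00010111
  top 2 bits -> l1_idx = 0
  next 2 bits -> l2_idx = 1
  bottom 4 bits -> offset = 7

Answer: 0 1 7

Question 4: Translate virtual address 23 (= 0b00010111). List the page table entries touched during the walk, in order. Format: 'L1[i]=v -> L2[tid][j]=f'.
Answer: L1[0]=1 -> L2[1][1]=94

Derivation:
vaddr = 23 = 0b00010111
Split: l1_idx=0, l2_idx=1, offset=7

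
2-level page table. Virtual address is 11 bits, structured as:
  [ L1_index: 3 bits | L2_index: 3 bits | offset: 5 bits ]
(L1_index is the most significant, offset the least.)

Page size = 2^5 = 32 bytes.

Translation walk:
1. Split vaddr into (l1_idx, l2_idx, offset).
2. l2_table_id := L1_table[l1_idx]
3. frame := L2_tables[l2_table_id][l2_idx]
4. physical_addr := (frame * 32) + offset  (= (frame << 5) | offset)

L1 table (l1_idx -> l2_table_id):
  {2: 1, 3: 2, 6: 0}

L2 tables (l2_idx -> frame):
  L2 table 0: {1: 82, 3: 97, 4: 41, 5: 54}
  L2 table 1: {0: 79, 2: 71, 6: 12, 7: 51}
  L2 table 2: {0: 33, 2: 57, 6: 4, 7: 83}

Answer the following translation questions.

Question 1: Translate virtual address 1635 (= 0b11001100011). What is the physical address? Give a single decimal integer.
Answer: 3107

Derivation:
vaddr = 1635 = 0b11001100011
Split: l1_idx=6, l2_idx=3, offset=3
L1[6] = 0
L2[0][3] = 97
paddr = 97 * 32 + 3 = 3107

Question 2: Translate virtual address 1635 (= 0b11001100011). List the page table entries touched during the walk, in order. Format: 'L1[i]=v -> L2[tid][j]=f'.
vaddr = 1635 = 0b11001100011
Split: l1_idx=6, l2_idx=3, offset=3

Answer: L1[6]=0 -> L2[0][3]=97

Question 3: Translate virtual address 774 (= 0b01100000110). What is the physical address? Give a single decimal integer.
vaddr = 774 = 0b01100000110
Split: l1_idx=3, l2_idx=0, offset=6
L1[3] = 2
L2[2][0] = 33
paddr = 33 * 32 + 6 = 1062

Answer: 1062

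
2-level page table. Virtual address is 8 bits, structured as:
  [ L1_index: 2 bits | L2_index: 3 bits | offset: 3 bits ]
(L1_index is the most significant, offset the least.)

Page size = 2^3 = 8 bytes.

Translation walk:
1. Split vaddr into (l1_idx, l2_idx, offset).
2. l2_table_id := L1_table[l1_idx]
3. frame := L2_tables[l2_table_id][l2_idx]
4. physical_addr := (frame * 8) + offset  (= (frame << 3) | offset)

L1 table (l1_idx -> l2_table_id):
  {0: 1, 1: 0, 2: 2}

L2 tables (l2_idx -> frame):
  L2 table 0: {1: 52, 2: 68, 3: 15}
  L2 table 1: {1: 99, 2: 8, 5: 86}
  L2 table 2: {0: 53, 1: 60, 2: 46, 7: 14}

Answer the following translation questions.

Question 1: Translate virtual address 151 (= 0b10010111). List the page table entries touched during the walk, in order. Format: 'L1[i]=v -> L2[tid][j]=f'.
Answer: L1[2]=2 -> L2[2][2]=46

Derivation:
vaddr = 151 = 0b10010111
Split: l1_idx=2, l2_idx=2, offset=7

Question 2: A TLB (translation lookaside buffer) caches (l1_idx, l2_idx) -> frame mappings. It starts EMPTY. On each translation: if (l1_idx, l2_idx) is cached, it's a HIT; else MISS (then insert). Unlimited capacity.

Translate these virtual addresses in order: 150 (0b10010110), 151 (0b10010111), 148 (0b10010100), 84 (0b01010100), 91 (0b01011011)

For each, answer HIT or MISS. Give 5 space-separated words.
Answer: MISS HIT HIT MISS MISS

Derivation:
vaddr=150: (2,2) not in TLB -> MISS, insert
vaddr=151: (2,2) in TLB -> HIT
vaddr=148: (2,2) in TLB -> HIT
vaddr=84: (1,2) not in TLB -> MISS, insert
vaddr=91: (1,3) not in TLB -> MISS, insert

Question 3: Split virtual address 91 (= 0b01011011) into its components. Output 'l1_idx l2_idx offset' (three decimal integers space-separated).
vaddr = 91 = 0b01011011
  top 2 bits -> l1_idx = 1
  next 3 bits -> l2_idx = 3
  bottom 3 bits -> offset = 3

Answer: 1 3 3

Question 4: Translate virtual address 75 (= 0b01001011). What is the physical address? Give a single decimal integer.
vaddr = 75 = 0b01001011
Split: l1_idx=1, l2_idx=1, offset=3
L1[1] = 0
L2[0][1] = 52
paddr = 52 * 8 + 3 = 419

Answer: 419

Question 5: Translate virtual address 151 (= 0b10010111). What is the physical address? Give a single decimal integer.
vaddr = 151 = 0b10010111
Split: l1_idx=2, l2_idx=2, offset=7
L1[2] = 2
L2[2][2] = 46
paddr = 46 * 8 + 7 = 375

Answer: 375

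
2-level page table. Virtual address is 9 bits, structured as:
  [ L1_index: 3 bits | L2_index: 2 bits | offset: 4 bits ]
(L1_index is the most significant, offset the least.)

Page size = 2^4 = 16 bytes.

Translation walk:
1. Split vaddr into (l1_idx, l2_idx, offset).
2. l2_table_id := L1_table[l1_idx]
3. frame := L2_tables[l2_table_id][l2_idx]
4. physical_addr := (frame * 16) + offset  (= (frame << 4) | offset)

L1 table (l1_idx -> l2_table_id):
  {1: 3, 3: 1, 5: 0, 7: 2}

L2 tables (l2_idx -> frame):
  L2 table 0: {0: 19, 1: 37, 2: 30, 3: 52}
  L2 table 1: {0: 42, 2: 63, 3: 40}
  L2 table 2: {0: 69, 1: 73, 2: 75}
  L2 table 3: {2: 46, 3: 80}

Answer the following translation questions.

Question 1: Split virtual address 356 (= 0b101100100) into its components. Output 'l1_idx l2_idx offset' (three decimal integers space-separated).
vaddr = 356 = 0b101100100
  top 3 bits -> l1_idx = 5
  next 2 bits -> l2_idx = 2
  bottom 4 bits -> offset = 4

Answer: 5 2 4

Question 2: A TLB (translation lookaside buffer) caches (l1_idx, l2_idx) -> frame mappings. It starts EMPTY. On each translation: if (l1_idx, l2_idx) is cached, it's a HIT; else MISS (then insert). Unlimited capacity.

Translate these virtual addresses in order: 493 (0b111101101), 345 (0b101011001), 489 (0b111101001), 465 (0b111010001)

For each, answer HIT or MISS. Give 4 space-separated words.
Answer: MISS MISS HIT MISS

Derivation:
vaddr=493: (7,2) not in TLB -> MISS, insert
vaddr=345: (5,1) not in TLB -> MISS, insert
vaddr=489: (7,2) in TLB -> HIT
vaddr=465: (7,1) not in TLB -> MISS, insert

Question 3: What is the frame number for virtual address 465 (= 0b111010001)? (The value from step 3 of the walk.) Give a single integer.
vaddr = 465: l1_idx=7, l2_idx=1
L1[7] = 2; L2[2][1] = 73

Answer: 73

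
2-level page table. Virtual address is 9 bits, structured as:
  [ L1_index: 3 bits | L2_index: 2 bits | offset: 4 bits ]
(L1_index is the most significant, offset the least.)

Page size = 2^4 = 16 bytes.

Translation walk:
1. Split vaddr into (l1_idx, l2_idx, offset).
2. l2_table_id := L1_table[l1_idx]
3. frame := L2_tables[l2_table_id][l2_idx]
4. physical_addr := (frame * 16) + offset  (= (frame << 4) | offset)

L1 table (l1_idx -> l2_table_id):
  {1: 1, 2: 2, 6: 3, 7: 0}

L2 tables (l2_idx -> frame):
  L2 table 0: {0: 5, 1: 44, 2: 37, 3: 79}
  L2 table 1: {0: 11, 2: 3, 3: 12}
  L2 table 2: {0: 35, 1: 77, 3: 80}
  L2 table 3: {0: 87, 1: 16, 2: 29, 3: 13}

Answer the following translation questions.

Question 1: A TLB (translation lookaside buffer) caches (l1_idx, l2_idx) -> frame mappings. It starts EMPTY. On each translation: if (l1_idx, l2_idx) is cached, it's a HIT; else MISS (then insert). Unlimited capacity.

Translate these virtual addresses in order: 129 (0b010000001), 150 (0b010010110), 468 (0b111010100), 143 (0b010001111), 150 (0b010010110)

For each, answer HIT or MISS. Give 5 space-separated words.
vaddr=129: (2,0) not in TLB -> MISS, insert
vaddr=150: (2,1) not in TLB -> MISS, insert
vaddr=468: (7,1) not in TLB -> MISS, insert
vaddr=143: (2,0) in TLB -> HIT
vaddr=150: (2,1) in TLB -> HIT

Answer: MISS MISS MISS HIT HIT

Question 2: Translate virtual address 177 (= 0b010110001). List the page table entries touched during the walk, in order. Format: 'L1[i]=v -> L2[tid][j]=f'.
Answer: L1[2]=2 -> L2[2][3]=80

Derivation:
vaddr = 177 = 0b010110001
Split: l1_idx=2, l2_idx=3, offset=1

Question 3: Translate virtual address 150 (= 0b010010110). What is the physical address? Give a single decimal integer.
Answer: 1238

Derivation:
vaddr = 150 = 0b010010110
Split: l1_idx=2, l2_idx=1, offset=6
L1[2] = 2
L2[2][1] = 77
paddr = 77 * 16 + 6 = 1238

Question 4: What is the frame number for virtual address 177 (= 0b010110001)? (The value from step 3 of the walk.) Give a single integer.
vaddr = 177: l1_idx=2, l2_idx=3
L1[2] = 2; L2[2][3] = 80

Answer: 80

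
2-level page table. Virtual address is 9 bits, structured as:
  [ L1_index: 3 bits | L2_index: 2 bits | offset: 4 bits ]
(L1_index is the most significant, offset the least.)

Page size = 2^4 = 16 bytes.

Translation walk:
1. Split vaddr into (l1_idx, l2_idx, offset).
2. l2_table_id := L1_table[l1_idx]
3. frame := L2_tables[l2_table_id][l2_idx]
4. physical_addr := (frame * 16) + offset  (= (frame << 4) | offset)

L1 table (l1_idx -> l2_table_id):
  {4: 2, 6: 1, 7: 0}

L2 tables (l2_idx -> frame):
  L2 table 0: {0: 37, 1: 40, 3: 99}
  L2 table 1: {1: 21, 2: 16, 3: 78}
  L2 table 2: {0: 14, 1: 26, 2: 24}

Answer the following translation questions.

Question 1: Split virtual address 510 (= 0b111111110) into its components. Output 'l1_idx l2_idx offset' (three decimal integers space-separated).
vaddr = 510 = 0b111111110
  top 3 bits -> l1_idx = 7
  next 2 bits -> l2_idx = 3
  bottom 4 bits -> offset = 14

Answer: 7 3 14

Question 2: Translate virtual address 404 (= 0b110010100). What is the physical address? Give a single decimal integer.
Answer: 340

Derivation:
vaddr = 404 = 0b110010100
Split: l1_idx=6, l2_idx=1, offset=4
L1[6] = 1
L2[1][1] = 21
paddr = 21 * 16 + 4 = 340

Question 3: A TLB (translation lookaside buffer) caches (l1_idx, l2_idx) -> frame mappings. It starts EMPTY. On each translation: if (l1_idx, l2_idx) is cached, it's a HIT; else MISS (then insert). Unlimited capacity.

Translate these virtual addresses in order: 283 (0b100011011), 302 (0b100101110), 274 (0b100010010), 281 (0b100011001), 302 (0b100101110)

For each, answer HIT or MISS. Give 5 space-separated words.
Answer: MISS MISS HIT HIT HIT

Derivation:
vaddr=283: (4,1) not in TLB -> MISS, insert
vaddr=302: (4,2) not in TLB -> MISS, insert
vaddr=274: (4,1) in TLB -> HIT
vaddr=281: (4,1) in TLB -> HIT
vaddr=302: (4,2) in TLB -> HIT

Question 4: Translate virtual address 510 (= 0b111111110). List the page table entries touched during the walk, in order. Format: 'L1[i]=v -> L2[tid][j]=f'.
vaddr = 510 = 0b111111110
Split: l1_idx=7, l2_idx=3, offset=14

Answer: L1[7]=0 -> L2[0][3]=99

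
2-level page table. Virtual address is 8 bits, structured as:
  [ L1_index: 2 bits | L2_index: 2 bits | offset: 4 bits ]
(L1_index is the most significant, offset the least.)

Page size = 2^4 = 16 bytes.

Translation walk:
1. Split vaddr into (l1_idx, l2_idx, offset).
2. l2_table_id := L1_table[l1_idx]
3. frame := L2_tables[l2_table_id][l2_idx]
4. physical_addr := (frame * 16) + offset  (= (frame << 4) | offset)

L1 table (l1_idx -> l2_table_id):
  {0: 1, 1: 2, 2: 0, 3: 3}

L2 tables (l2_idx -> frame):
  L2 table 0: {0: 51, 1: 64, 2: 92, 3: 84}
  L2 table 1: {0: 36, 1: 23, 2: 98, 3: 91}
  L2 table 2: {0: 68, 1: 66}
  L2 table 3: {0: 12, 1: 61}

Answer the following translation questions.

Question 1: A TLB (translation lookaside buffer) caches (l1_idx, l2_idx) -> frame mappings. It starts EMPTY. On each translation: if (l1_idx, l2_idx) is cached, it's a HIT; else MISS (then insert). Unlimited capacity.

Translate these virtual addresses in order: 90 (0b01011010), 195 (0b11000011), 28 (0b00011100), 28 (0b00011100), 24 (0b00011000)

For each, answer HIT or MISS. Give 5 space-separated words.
Answer: MISS MISS MISS HIT HIT

Derivation:
vaddr=90: (1,1) not in TLB -> MISS, insert
vaddr=195: (3,0) not in TLB -> MISS, insert
vaddr=28: (0,1) not in TLB -> MISS, insert
vaddr=28: (0,1) in TLB -> HIT
vaddr=24: (0,1) in TLB -> HIT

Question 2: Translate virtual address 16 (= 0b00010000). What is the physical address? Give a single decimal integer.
vaddr = 16 = 0b00010000
Split: l1_idx=0, l2_idx=1, offset=0
L1[0] = 1
L2[1][1] = 23
paddr = 23 * 16 + 0 = 368

Answer: 368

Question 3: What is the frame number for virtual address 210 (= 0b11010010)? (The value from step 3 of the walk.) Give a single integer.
vaddr = 210: l1_idx=3, l2_idx=1
L1[3] = 3; L2[3][1] = 61

Answer: 61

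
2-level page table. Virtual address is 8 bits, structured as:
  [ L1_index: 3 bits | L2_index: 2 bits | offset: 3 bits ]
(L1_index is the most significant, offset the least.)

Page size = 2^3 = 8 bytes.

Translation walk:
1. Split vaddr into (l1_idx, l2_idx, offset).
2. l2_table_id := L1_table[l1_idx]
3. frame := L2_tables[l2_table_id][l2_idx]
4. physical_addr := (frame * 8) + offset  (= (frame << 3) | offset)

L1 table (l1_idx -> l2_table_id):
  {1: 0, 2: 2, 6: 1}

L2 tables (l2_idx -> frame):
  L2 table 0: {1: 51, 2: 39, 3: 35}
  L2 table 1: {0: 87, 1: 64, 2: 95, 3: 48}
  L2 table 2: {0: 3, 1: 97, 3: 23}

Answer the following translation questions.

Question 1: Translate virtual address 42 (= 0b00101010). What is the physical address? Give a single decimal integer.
Answer: 410

Derivation:
vaddr = 42 = 0b00101010
Split: l1_idx=1, l2_idx=1, offset=2
L1[1] = 0
L2[0][1] = 51
paddr = 51 * 8 + 2 = 410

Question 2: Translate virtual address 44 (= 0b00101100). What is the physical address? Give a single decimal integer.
vaddr = 44 = 0b00101100
Split: l1_idx=1, l2_idx=1, offset=4
L1[1] = 0
L2[0][1] = 51
paddr = 51 * 8 + 4 = 412

Answer: 412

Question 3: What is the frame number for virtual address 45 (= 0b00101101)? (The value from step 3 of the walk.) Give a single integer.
Answer: 51

Derivation:
vaddr = 45: l1_idx=1, l2_idx=1
L1[1] = 0; L2[0][1] = 51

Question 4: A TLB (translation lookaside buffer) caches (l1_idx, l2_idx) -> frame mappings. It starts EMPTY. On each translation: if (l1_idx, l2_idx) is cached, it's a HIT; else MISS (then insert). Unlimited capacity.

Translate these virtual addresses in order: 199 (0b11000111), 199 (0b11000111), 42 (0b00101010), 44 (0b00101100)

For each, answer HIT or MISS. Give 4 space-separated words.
Answer: MISS HIT MISS HIT

Derivation:
vaddr=199: (6,0) not in TLB -> MISS, insert
vaddr=199: (6,0) in TLB -> HIT
vaddr=42: (1,1) not in TLB -> MISS, insert
vaddr=44: (1,1) in TLB -> HIT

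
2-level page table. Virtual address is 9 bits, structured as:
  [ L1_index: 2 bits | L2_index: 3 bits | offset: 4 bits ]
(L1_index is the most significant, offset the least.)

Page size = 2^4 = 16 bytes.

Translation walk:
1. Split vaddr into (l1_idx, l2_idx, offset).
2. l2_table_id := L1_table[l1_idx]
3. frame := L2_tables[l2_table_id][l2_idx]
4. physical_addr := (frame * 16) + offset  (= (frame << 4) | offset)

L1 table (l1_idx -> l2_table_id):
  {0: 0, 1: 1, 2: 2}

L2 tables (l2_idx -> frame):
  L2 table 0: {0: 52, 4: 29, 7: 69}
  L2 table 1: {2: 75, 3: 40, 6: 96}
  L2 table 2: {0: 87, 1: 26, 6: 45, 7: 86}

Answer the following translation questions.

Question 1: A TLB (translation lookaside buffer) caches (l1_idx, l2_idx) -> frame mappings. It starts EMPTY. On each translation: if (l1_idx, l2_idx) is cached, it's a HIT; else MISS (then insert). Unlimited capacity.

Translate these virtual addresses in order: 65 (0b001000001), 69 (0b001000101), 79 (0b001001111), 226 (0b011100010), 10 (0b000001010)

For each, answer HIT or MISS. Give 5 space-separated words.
vaddr=65: (0,4) not in TLB -> MISS, insert
vaddr=69: (0,4) in TLB -> HIT
vaddr=79: (0,4) in TLB -> HIT
vaddr=226: (1,6) not in TLB -> MISS, insert
vaddr=10: (0,0) not in TLB -> MISS, insert

Answer: MISS HIT HIT MISS MISS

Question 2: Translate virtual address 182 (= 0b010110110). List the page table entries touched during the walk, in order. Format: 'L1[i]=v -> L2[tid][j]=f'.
vaddr = 182 = 0b010110110
Split: l1_idx=1, l2_idx=3, offset=6

Answer: L1[1]=1 -> L2[1][3]=40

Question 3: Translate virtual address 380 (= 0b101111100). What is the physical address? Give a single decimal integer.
vaddr = 380 = 0b101111100
Split: l1_idx=2, l2_idx=7, offset=12
L1[2] = 2
L2[2][7] = 86
paddr = 86 * 16 + 12 = 1388

Answer: 1388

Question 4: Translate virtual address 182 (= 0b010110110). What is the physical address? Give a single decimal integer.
Answer: 646

Derivation:
vaddr = 182 = 0b010110110
Split: l1_idx=1, l2_idx=3, offset=6
L1[1] = 1
L2[1][3] = 40
paddr = 40 * 16 + 6 = 646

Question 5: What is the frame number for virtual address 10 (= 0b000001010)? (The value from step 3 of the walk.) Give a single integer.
vaddr = 10: l1_idx=0, l2_idx=0
L1[0] = 0; L2[0][0] = 52

Answer: 52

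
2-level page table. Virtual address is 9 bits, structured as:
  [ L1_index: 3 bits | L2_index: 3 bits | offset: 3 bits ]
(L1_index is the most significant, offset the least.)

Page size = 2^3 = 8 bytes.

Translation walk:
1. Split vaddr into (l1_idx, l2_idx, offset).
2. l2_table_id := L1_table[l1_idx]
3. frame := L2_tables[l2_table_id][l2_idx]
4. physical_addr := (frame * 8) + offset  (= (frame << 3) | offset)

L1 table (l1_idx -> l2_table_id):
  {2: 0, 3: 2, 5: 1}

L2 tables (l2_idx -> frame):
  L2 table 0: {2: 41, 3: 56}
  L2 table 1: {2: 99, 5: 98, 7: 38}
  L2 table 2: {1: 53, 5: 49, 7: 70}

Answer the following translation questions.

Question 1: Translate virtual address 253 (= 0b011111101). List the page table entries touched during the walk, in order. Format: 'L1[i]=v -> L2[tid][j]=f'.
vaddr = 253 = 0b011111101
Split: l1_idx=3, l2_idx=7, offset=5

Answer: L1[3]=2 -> L2[2][7]=70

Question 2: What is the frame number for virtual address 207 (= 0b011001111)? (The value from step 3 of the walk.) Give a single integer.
vaddr = 207: l1_idx=3, l2_idx=1
L1[3] = 2; L2[2][1] = 53

Answer: 53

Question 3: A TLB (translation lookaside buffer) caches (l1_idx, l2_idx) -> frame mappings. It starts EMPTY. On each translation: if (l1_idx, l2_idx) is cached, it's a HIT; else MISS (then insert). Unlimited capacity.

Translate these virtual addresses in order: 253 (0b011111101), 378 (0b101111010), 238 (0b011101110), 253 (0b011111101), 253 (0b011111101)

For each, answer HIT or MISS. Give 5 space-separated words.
vaddr=253: (3,7) not in TLB -> MISS, insert
vaddr=378: (5,7) not in TLB -> MISS, insert
vaddr=238: (3,5) not in TLB -> MISS, insert
vaddr=253: (3,7) in TLB -> HIT
vaddr=253: (3,7) in TLB -> HIT

Answer: MISS MISS MISS HIT HIT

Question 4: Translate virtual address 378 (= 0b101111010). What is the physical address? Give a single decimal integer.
Answer: 306

Derivation:
vaddr = 378 = 0b101111010
Split: l1_idx=5, l2_idx=7, offset=2
L1[5] = 1
L2[1][7] = 38
paddr = 38 * 8 + 2 = 306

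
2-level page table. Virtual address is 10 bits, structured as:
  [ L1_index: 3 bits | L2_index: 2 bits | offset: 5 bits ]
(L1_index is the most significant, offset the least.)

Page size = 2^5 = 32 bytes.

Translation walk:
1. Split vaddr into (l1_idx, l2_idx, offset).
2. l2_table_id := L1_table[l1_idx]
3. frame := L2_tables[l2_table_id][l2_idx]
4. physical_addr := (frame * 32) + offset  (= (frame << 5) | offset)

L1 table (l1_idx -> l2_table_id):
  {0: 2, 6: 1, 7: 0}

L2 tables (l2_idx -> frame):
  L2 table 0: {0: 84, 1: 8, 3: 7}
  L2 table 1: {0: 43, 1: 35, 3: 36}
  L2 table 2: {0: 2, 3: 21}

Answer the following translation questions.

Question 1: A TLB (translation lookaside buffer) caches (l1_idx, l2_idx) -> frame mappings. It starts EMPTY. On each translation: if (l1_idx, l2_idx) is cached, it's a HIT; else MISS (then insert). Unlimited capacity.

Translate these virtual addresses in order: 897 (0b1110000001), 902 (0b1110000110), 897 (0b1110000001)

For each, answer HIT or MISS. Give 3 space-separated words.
vaddr=897: (7,0) not in TLB -> MISS, insert
vaddr=902: (7,0) in TLB -> HIT
vaddr=897: (7,0) in TLB -> HIT

Answer: MISS HIT HIT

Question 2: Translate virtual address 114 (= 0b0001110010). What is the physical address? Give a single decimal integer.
Answer: 690

Derivation:
vaddr = 114 = 0b0001110010
Split: l1_idx=0, l2_idx=3, offset=18
L1[0] = 2
L2[2][3] = 21
paddr = 21 * 32 + 18 = 690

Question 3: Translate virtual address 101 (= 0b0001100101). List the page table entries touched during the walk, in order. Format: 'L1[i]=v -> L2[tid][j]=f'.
vaddr = 101 = 0b0001100101
Split: l1_idx=0, l2_idx=3, offset=5

Answer: L1[0]=2 -> L2[2][3]=21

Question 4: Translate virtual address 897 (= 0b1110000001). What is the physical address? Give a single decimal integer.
Answer: 2689

Derivation:
vaddr = 897 = 0b1110000001
Split: l1_idx=7, l2_idx=0, offset=1
L1[7] = 0
L2[0][0] = 84
paddr = 84 * 32 + 1 = 2689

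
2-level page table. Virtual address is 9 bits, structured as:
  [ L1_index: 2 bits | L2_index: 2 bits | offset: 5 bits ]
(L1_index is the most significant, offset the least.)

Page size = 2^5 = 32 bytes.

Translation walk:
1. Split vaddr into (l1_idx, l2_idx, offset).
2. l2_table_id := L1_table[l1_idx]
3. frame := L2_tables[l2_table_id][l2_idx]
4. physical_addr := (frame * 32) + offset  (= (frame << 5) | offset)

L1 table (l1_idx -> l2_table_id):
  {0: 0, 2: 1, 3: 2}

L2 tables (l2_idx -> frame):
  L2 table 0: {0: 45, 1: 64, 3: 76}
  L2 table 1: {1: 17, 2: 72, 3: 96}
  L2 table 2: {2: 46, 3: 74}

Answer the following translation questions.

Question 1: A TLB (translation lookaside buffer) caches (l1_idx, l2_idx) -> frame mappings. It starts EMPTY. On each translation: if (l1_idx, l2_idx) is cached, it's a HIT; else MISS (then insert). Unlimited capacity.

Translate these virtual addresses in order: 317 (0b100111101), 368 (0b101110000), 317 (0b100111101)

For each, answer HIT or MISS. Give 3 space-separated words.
vaddr=317: (2,1) not in TLB -> MISS, insert
vaddr=368: (2,3) not in TLB -> MISS, insert
vaddr=317: (2,1) in TLB -> HIT

Answer: MISS MISS HIT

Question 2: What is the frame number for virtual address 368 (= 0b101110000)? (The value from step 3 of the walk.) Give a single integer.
Answer: 96

Derivation:
vaddr = 368: l1_idx=2, l2_idx=3
L1[2] = 1; L2[1][3] = 96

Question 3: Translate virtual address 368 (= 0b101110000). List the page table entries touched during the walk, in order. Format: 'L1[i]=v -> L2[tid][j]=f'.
Answer: L1[2]=1 -> L2[1][3]=96

Derivation:
vaddr = 368 = 0b101110000
Split: l1_idx=2, l2_idx=3, offset=16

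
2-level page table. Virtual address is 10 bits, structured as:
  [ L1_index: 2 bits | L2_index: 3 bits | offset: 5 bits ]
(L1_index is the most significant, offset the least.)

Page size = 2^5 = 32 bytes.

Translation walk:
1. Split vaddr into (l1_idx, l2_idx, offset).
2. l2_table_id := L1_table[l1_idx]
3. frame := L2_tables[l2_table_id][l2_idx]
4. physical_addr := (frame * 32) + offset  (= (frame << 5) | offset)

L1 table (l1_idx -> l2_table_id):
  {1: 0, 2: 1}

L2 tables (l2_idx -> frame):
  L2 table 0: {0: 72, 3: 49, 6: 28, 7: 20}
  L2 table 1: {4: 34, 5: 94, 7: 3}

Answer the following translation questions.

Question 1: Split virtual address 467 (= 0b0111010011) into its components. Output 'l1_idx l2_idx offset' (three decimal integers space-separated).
Answer: 1 6 19

Derivation:
vaddr = 467 = 0b0111010011
  top 2 bits -> l1_idx = 1
  next 3 bits -> l2_idx = 6
  bottom 5 bits -> offset = 19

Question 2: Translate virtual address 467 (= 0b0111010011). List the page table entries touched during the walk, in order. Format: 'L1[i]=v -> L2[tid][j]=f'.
Answer: L1[1]=0 -> L2[0][6]=28

Derivation:
vaddr = 467 = 0b0111010011
Split: l1_idx=1, l2_idx=6, offset=19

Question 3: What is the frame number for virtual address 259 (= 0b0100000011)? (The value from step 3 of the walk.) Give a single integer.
Answer: 72

Derivation:
vaddr = 259: l1_idx=1, l2_idx=0
L1[1] = 0; L2[0][0] = 72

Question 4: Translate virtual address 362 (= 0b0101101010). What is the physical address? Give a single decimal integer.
vaddr = 362 = 0b0101101010
Split: l1_idx=1, l2_idx=3, offset=10
L1[1] = 0
L2[0][3] = 49
paddr = 49 * 32 + 10 = 1578

Answer: 1578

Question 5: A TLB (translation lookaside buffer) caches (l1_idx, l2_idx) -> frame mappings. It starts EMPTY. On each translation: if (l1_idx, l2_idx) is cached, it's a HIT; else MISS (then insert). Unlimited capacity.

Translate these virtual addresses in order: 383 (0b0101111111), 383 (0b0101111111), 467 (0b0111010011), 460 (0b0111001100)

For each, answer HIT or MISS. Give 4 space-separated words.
Answer: MISS HIT MISS HIT

Derivation:
vaddr=383: (1,3) not in TLB -> MISS, insert
vaddr=383: (1,3) in TLB -> HIT
vaddr=467: (1,6) not in TLB -> MISS, insert
vaddr=460: (1,6) in TLB -> HIT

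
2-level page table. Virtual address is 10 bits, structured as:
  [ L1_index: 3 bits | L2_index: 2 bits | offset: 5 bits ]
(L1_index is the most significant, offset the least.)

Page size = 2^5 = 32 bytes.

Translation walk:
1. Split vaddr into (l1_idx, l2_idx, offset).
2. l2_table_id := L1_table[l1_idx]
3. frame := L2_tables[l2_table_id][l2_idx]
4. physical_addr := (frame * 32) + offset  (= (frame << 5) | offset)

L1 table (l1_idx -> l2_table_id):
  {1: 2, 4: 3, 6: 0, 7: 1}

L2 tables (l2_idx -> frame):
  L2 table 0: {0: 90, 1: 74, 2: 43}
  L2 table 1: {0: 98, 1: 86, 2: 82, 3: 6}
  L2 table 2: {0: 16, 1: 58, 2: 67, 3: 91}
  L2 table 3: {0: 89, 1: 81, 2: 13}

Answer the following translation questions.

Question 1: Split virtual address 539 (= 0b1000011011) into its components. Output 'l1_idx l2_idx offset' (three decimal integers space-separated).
vaddr = 539 = 0b1000011011
  top 3 bits -> l1_idx = 4
  next 2 bits -> l2_idx = 0
  bottom 5 bits -> offset = 27

Answer: 4 0 27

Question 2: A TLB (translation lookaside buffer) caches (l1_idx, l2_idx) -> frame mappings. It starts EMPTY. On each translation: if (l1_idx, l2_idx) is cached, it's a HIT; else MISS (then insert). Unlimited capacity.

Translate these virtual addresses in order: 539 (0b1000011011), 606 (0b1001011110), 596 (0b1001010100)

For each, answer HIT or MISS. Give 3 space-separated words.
vaddr=539: (4,0) not in TLB -> MISS, insert
vaddr=606: (4,2) not in TLB -> MISS, insert
vaddr=596: (4,2) in TLB -> HIT

Answer: MISS MISS HIT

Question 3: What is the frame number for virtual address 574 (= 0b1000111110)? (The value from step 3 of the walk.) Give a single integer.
vaddr = 574: l1_idx=4, l2_idx=1
L1[4] = 3; L2[3][1] = 81

Answer: 81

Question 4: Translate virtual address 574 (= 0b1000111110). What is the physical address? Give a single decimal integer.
vaddr = 574 = 0b1000111110
Split: l1_idx=4, l2_idx=1, offset=30
L1[4] = 3
L2[3][1] = 81
paddr = 81 * 32 + 30 = 2622

Answer: 2622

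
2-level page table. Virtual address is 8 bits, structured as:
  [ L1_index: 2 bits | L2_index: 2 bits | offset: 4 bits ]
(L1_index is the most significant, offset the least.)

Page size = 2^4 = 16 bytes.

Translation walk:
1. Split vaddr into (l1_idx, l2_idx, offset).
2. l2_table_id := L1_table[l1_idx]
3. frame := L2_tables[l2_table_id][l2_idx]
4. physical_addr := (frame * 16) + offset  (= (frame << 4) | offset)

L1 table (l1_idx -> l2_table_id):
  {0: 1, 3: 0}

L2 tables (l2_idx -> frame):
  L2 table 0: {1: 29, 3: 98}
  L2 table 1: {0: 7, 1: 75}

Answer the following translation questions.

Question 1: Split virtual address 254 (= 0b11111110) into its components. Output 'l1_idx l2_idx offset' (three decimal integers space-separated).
Answer: 3 3 14

Derivation:
vaddr = 254 = 0b11111110
  top 2 bits -> l1_idx = 3
  next 2 bits -> l2_idx = 3
  bottom 4 bits -> offset = 14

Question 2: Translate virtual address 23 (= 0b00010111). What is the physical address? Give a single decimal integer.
vaddr = 23 = 0b00010111
Split: l1_idx=0, l2_idx=1, offset=7
L1[0] = 1
L2[1][1] = 75
paddr = 75 * 16 + 7 = 1207

Answer: 1207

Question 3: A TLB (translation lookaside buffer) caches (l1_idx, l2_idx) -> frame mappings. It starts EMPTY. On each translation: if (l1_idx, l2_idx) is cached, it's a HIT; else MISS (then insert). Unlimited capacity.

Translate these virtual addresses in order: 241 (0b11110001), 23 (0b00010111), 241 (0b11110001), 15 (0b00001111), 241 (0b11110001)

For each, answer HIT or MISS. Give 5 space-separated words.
vaddr=241: (3,3) not in TLB -> MISS, insert
vaddr=23: (0,1) not in TLB -> MISS, insert
vaddr=241: (3,3) in TLB -> HIT
vaddr=15: (0,0) not in TLB -> MISS, insert
vaddr=241: (3,3) in TLB -> HIT

Answer: MISS MISS HIT MISS HIT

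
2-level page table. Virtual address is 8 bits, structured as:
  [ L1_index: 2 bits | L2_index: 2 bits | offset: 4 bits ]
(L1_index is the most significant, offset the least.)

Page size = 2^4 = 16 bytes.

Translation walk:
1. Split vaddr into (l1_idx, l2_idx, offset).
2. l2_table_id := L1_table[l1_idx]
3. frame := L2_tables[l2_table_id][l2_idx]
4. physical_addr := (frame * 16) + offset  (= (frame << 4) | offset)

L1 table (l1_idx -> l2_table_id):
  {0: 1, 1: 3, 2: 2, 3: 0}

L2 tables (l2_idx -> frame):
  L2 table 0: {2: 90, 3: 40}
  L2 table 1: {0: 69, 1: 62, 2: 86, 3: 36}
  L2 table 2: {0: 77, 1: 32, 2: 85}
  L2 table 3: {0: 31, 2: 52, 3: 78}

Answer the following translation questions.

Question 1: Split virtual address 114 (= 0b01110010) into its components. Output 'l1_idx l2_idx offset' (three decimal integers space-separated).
Answer: 1 3 2

Derivation:
vaddr = 114 = 0b01110010
  top 2 bits -> l1_idx = 1
  next 2 bits -> l2_idx = 3
  bottom 4 bits -> offset = 2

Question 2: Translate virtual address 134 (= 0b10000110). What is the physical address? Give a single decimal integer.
vaddr = 134 = 0b10000110
Split: l1_idx=2, l2_idx=0, offset=6
L1[2] = 2
L2[2][0] = 77
paddr = 77 * 16 + 6 = 1238

Answer: 1238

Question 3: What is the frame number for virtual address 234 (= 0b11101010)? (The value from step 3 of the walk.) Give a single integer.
Answer: 90

Derivation:
vaddr = 234: l1_idx=3, l2_idx=2
L1[3] = 0; L2[0][2] = 90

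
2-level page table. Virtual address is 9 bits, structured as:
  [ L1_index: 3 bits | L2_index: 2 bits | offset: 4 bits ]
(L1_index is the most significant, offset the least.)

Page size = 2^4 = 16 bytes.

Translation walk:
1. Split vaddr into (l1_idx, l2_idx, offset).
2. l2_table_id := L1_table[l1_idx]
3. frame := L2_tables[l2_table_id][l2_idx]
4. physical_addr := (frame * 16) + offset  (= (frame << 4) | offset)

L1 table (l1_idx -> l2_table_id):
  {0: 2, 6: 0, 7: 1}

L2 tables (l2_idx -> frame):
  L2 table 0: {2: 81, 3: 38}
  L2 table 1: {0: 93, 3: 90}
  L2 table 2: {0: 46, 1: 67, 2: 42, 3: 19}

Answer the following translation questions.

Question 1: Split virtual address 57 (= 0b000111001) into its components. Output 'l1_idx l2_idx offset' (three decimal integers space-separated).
vaddr = 57 = 0b000111001
  top 3 bits -> l1_idx = 0
  next 2 bits -> l2_idx = 3
  bottom 4 bits -> offset = 9

Answer: 0 3 9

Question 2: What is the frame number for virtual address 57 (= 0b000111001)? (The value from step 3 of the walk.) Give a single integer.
vaddr = 57: l1_idx=0, l2_idx=3
L1[0] = 2; L2[2][3] = 19

Answer: 19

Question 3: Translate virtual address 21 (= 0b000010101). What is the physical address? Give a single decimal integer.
Answer: 1077

Derivation:
vaddr = 21 = 0b000010101
Split: l1_idx=0, l2_idx=1, offset=5
L1[0] = 2
L2[2][1] = 67
paddr = 67 * 16 + 5 = 1077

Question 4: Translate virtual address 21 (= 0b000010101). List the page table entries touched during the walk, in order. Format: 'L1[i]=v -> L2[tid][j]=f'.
vaddr = 21 = 0b000010101
Split: l1_idx=0, l2_idx=1, offset=5

Answer: L1[0]=2 -> L2[2][1]=67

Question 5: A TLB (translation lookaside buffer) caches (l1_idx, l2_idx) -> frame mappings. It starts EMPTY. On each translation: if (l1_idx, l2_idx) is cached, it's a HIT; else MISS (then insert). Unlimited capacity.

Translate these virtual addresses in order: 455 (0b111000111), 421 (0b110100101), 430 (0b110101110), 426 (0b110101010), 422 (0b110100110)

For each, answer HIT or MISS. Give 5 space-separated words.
Answer: MISS MISS HIT HIT HIT

Derivation:
vaddr=455: (7,0) not in TLB -> MISS, insert
vaddr=421: (6,2) not in TLB -> MISS, insert
vaddr=430: (6,2) in TLB -> HIT
vaddr=426: (6,2) in TLB -> HIT
vaddr=422: (6,2) in TLB -> HIT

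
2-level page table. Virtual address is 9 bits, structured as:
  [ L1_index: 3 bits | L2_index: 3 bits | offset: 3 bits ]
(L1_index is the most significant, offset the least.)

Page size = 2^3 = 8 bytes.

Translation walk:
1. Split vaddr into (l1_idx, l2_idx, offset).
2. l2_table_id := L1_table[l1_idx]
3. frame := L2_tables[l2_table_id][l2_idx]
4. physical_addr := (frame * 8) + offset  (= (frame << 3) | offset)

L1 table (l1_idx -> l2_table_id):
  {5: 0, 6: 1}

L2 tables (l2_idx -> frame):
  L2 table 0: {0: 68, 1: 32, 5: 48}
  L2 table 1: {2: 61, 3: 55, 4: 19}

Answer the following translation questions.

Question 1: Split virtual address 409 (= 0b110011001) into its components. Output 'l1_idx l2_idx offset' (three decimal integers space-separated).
vaddr = 409 = 0b110011001
  top 3 bits -> l1_idx = 6
  next 3 bits -> l2_idx = 3
  bottom 3 bits -> offset = 1

Answer: 6 3 1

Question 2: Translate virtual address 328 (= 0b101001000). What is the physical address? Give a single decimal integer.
Answer: 256

Derivation:
vaddr = 328 = 0b101001000
Split: l1_idx=5, l2_idx=1, offset=0
L1[5] = 0
L2[0][1] = 32
paddr = 32 * 8 + 0 = 256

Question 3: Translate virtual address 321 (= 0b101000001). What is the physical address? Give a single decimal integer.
vaddr = 321 = 0b101000001
Split: l1_idx=5, l2_idx=0, offset=1
L1[5] = 0
L2[0][0] = 68
paddr = 68 * 8 + 1 = 545

Answer: 545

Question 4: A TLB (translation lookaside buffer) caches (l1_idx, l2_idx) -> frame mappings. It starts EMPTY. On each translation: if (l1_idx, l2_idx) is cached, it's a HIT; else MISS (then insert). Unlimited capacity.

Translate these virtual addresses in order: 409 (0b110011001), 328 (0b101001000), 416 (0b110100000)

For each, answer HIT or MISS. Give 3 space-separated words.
vaddr=409: (6,3) not in TLB -> MISS, insert
vaddr=328: (5,1) not in TLB -> MISS, insert
vaddr=416: (6,4) not in TLB -> MISS, insert

Answer: MISS MISS MISS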